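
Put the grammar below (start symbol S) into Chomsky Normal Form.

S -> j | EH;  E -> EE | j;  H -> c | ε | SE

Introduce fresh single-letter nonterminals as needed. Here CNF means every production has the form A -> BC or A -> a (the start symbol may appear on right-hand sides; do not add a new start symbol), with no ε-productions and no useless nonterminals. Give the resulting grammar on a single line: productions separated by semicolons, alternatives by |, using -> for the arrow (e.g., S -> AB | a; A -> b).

S -> j | EE | EH; E -> j | EE; H -> c | SE

Nullable: {H}; after ε-elimination: S -> E | j | EH; E -> j | EE; H -> c | SE.
After unit-elimination: S -> j | EE | EH; E -> j | EE; H -> c | SE.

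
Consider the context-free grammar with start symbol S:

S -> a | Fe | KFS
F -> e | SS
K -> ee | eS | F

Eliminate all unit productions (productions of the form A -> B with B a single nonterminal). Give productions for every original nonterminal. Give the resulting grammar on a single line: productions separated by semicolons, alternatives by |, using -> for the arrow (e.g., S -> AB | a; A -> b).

S -> a | Fe | KFS; F -> e | SS; K -> e | SS | eS | ee

Unit productions: K->F.
Unit pairs (A ⇒* B via units): (K,F).
S: inherits non-unit rules of {S} → Fe | KFS | a.
F: inherits non-unit rules of {F} → SS | e.
K: inherits non-unit rules of {F, K} → SS | e | eS | ee.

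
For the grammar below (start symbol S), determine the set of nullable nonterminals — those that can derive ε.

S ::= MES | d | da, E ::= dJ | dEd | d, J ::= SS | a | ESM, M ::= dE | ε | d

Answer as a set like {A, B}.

Directly nullable (have an ε-rule): {M}.
Not nullable: E, J, S — each has a terminal in every rule's right-hand side or depends on a non-nullable symbol.

{M}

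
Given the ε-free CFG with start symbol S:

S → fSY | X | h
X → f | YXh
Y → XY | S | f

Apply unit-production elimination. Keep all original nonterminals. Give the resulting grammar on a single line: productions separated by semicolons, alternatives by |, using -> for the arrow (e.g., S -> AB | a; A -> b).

Unit productions: S->X, Y->S.
Unit pairs (A ⇒* B via units): (S,X), (Y,S), (Y,X).
S: inherits non-unit rules of {S, X} → YXh | f | fSY | h.
X: inherits non-unit rules of {X} → YXh | f.
Y: inherits non-unit rules of {S, X, Y} → XY | YXh | f | fSY | h.

S -> f | h | YXh | fSY; X -> f | YXh; Y -> f | h | XY | YXh | fSY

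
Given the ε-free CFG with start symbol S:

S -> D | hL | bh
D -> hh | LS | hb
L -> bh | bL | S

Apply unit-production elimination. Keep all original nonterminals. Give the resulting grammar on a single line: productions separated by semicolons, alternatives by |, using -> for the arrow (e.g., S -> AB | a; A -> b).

Unit productions: L->S, S->D.
Unit pairs (A ⇒* B via units): (L,D), (L,S), (S,D).
S: inherits non-unit rules of {D, S} → LS | bh | hL | hb | hh.
D: inherits non-unit rules of {D} → LS | hb | hh.
L: inherits non-unit rules of {D, L, S} → LS | bL | bh | hL | hb | hh.

S -> LS | bh | hL | hb | hh; D -> LS | hb | hh; L -> LS | bL | bh | hL | hb | hh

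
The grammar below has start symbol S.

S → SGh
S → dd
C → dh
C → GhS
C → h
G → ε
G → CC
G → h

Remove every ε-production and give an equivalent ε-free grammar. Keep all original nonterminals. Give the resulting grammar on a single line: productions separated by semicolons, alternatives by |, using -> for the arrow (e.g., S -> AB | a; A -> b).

Nullable set: {G}.
S -> SGh: G nullable, giving SGh | Sh.
C -> GhS: G nullable, giving GhS | hS.
Drop G -> ε.
Unchanged (no nullable symbols): S -> dd; C -> dh; C -> h; G -> CC; G -> h.

S -> Sh | dd | SGh; C -> h | dh | hS | GhS; G -> h | CC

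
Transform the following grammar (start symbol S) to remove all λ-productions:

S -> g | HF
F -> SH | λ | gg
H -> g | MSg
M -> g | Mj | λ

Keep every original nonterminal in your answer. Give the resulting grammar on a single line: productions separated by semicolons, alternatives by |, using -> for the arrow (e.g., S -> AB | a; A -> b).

S -> H | g | HF; F -> SH | gg; H -> g | Sg | MSg; M -> g | j | Mj

Nullable set: {F, M}.
S -> HF: F nullable, giving H | HF.
Drop F -> λ.
H -> MSg: M nullable, giving MSg | Sg.
Drop M -> λ.
M -> Mj: M nullable, giving Mj | j.
Unchanged (no nullable symbols): S -> g; F -> SH; F -> gg; H -> g; M -> g.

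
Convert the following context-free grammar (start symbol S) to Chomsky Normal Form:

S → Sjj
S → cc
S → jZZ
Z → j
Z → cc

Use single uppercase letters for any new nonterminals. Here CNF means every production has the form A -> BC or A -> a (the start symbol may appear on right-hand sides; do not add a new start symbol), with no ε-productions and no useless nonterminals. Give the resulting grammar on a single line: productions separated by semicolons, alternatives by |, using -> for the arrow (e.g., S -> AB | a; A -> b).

No ε-productions.
No unit productions to eliminate.
TERM: introduce B -> c, A -> j and substitute in every rule of length ≥2.
BIN: S -> AZZ becomes S -> AC, C -> ZZ; S -> SAA becomes S -> SD, D -> AA.

S -> AC | BB | SD; A -> j; B -> c; C -> ZZ; D -> AA; Z -> j | BB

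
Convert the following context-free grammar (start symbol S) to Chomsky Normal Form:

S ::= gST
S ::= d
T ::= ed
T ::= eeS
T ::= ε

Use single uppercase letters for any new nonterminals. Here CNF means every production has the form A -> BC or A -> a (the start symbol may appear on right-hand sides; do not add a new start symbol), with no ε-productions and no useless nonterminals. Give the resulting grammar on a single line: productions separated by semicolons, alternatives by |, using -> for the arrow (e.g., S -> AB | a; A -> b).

Nullable: {T}; after ε-elimination: S -> d | gS | gST; T -> ed | eeS.
No unit productions to eliminate.
TERM: introduce C -> d, B -> e, A -> g and substitute in every rule of length ≥2.
BIN: S -> AST becomes S -> AD, D -> ST; T -> BBS becomes T -> BE, E -> BS.

S -> d | AD | AS; A -> g; B -> e; C -> d; D -> ST; E -> BS; T -> BC | BE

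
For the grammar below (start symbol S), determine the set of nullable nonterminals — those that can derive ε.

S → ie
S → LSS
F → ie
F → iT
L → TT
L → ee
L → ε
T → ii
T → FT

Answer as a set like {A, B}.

Directly nullable (have an ε-rule): {L}.
Not nullable: F, S, T — each has a terminal in every rule's right-hand side or depends on a non-nullable symbol.

{L}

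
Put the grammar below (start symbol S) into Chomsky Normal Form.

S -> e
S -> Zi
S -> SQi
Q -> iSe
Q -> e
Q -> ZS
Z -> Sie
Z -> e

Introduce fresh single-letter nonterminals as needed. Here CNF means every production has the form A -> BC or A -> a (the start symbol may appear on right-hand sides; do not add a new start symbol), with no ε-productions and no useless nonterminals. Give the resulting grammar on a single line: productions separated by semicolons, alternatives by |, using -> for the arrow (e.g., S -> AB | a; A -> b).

S -> e | SD | ZA; A -> i; B -> e; C -> SB; D -> QA; E -> AB; Q -> e | AC | ZS; Z -> e | SE

No ε-productions.
No unit productions to eliminate.
TERM: introduce B -> e, A -> i and substitute in every rule of length ≥2.
BIN: Q -> ASB becomes Q -> AC, C -> SB; S -> SQA becomes S -> SD, D -> QA; Z -> SAB becomes Z -> SE, E -> AB.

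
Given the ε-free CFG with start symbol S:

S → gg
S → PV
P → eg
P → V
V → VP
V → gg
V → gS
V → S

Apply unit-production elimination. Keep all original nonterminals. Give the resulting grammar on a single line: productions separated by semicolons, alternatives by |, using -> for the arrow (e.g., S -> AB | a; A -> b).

Unit productions: P->V, V->S.
Unit pairs (A ⇒* B via units): (P,S), (P,V), (V,S).
S: inherits non-unit rules of {S} → PV | gg.
P: inherits non-unit rules of {P, S, V} → PV | VP | eg | gS | gg.
V: inherits non-unit rules of {S, V} → PV | VP | gS | gg.

S -> PV | gg; P -> PV | VP | eg | gS | gg; V -> PV | VP | gS | gg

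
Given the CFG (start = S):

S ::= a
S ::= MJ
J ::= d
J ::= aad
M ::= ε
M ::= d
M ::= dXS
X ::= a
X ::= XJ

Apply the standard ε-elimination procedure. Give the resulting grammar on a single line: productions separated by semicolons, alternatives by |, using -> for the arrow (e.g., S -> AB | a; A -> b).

Nullable set: {M}.
S -> MJ: M nullable, giving J | MJ.
Drop M -> ε.
Unchanged (no nullable symbols): S -> a; J -> aad; J -> d; M -> d; M -> dXS; X -> XJ; X -> a.

S -> J | a | MJ; J -> d | aad; M -> d | dXS; X -> a | XJ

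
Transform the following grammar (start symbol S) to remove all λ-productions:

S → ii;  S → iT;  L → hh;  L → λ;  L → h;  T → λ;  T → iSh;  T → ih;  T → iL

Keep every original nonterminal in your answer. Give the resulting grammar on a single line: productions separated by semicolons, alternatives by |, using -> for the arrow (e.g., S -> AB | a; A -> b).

Nullable set: {L, T}.
S -> iT: T nullable, giving i | iT.
Drop L -> λ.
Drop T -> λ.
T -> iL: L nullable, giving i | iL.
Unchanged (no nullable symbols): S -> ii; L -> h; L -> hh; T -> iSh; T -> ih.

S -> i | iT | ii; L -> h | hh; T -> i | iL | ih | iSh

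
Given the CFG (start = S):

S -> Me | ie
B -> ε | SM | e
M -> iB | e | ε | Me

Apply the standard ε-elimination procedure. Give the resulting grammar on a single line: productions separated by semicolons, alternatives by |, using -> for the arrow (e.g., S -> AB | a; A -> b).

S -> e | Me | ie; B -> S | e | SM; M -> e | i | Me | iB

Nullable set: {B, M}.
S -> Me: M nullable, giving Me | e.
Drop B -> ε.
B -> SM: M nullable, giving S | SM.
Drop M -> ε.
M -> Me: M nullable, giving Me | e.
M -> iB: B nullable, giving i | iB.
Unchanged (no nullable symbols): S -> ie; B -> e; M -> e.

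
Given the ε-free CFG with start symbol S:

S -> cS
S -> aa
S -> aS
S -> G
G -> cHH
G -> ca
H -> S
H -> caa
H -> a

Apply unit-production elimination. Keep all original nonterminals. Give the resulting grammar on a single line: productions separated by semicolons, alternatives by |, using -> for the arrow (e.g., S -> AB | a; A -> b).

Unit productions: H->S, S->G.
Unit pairs (A ⇒* B via units): (H,G), (H,S), (S,G).
S: inherits non-unit rules of {G, S} → aS | aa | cHH | cS | ca.
G: inherits non-unit rules of {G} → cHH | ca.
H: inherits non-unit rules of {G, H, S} → a | aS | aa | cHH | cS | ca | caa.

S -> aS | aa | cS | ca | cHH; G -> ca | cHH; H -> a | aS | aa | cS | ca | cHH | caa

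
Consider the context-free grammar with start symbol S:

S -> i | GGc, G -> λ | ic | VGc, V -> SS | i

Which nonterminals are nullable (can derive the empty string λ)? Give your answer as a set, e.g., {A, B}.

{G}

Directly nullable (have an ε-rule): {G}.
Not nullable: S, V — each has a terminal in every rule's right-hand side or depends on a non-nullable symbol.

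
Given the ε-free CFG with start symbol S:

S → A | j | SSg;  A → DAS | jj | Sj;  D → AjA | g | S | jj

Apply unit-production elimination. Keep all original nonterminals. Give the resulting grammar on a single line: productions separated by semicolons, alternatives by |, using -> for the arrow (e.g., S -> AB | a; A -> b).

Unit productions: D->S, S->A.
Unit pairs (A ⇒* B via units): (D,A), (D,S), (S,A).
S: inherits non-unit rules of {A, S} → DAS | SSg | Sj | j | jj.
A: inherits non-unit rules of {A} → DAS | Sj | jj.
D: inherits non-unit rules of {A, D, S} → AjA | DAS | SSg | Sj | g | j | jj.

S -> j | Sj | jj | DAS | SSg; A -> Sj | jj | DAS; D -> g | j | Sj | jj | AjA | DAS | SSg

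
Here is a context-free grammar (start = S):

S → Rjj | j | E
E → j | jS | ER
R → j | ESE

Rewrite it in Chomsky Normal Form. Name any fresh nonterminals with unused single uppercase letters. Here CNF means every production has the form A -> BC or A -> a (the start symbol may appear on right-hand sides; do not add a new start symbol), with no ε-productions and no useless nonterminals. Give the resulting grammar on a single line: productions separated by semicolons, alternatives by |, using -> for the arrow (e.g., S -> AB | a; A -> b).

S -> j | AS | ER | RC; A -> j; B -> SE; C -> AA; E -> j | AS | ER; R -> j | EB

No ε-productions.
After unit-elimination: S -> j | ER | jS | Rjj; E -> j | ER | jS; R -> j | ESE.
TERM: introduce A -> j and substitute in every rule of length ≥2.
BIN: R -> ESE becomes R -> EB, B -> SE; S -> RAA becomes S -> RC, C -> AA.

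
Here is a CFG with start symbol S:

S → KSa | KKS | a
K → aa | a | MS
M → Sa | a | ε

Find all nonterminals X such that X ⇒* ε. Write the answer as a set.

Directly nullable (have an ε-rule): {M}.
Not nullable: K, S — each has a terminal in every rule's right-hand side or depends on a non-nullable symbol.

{M}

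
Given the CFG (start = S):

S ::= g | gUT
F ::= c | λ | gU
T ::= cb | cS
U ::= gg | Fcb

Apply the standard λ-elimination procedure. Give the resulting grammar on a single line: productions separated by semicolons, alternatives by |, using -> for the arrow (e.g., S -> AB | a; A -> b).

S -> g | gUT; F -> c | gU; T -> cS | cb; U -> cb | gg | Fcb

Nullable set: {F}.
Drop F -> λ.
U -> Fcb: F nullable, giving Fcb | cb.
Unchanged (no nullable symbols): S -> g; S -> gUT; F -> c; F -> gU; T -> cS; T -> cb; U -> gg.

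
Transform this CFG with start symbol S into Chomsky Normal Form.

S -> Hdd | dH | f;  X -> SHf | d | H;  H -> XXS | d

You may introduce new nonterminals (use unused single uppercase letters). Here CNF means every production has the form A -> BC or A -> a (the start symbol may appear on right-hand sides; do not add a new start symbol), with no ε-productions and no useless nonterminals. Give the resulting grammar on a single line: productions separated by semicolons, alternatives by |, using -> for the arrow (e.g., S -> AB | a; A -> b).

No ε-productions.
After unit-elimination: S -> f | dH | Hdd; H -> d | XXS; X -> d | SHf | XXS.
TERM: introduce A -> d, B -> f and substitute in every rule of length ≥2.
BIN: H -> XXS becomes H -> XC, C -> XS; S -> HAA becomes S -> HD, D -> AA; X -> SHB becomes X -> SE, E -> HB; X -> XXS becomes X -> XF, F -> XS.

S -> f | AH | HD; A -> d; B -> f; C -> XS; D -> AA; E -> HB; F -> XS; H -> d | XC; X -> d | SE | XF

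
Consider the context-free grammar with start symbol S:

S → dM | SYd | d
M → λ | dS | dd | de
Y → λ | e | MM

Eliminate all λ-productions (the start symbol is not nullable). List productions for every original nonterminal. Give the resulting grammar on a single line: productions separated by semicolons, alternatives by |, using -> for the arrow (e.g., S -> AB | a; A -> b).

S -> d | Sd | dM | SYd; M -> dS | dd | de; Y -> M | e | MM

Nullable set: {M, Y}.
S -> SYd: Y nullable, giving SYd | Sd.
S -> dM: M nullable, giving d | dM.
Drop M -> λ.
Drop Y -> λ.
Y -> MM: M, M nullable, giving M | MM.
Unchanged (no nullable symbols): S -> d; M -> dS; M -> dd; M -> de; Y -> e.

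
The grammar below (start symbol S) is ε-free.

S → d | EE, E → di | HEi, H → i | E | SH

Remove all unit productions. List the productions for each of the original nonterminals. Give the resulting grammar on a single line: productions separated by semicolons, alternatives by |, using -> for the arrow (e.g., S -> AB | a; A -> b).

Unit productions: H->E.
Unit pairs (A ⇒* B via units): (H,E).
S: inherits non-unit rules of {S} → EE | d.
E: inherits non-unit rules of {E} → HEi | di.
H: inherits non-unit rules of {E, H} → HEi | SH | di | i.

S -> d | EE; E -> di | HEi; H -> i | SH | di | HEi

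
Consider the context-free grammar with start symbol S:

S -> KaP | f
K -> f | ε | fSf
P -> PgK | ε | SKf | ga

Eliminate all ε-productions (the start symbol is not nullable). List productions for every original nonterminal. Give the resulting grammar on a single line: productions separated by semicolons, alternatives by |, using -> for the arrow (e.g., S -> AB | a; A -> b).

Nullable set: {K, P}.
S -> KaP: K, P nullable, giving Ka | KaP | a | aP.
Drop K -> ε.
Drop P -> ε.
P -> PgK: P, K nullable, giving Pg | PgK | g | gK.
P -> SKf: K nullable, giving SKf | Sf.
Unchanged (no nullable symbols): S -> f; K -> f; K -> fSf; P -> ga.

S -> a | f | Ka | aP | KaP; K -> f | fSf; P -> g | Pg | Sf | gK | ga | PgK | SKf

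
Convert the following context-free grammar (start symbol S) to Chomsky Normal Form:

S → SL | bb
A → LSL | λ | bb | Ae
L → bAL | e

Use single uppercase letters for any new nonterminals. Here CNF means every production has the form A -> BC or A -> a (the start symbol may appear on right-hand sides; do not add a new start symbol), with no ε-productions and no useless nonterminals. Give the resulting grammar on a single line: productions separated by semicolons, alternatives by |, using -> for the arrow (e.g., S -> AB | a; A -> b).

S -> CC | SL; A -> e | AB | CC | LD; B -> e; C -> b; D -> SL; E -> AL; L -> e | CE | CL

Nullable: {A}; after ε-elimination: S -> SL | bb; A -> e | Ae | bb | LSL; L -> e | bL | bAL.
No unit productions to eliminate.
TERM: introduce C -> b, B -> e and substitute in every rule of length ≥2.
BIN: A -> LSL becomes A -> LD, D -> SL; L -> CAL becomes L -> CE, E -> AL.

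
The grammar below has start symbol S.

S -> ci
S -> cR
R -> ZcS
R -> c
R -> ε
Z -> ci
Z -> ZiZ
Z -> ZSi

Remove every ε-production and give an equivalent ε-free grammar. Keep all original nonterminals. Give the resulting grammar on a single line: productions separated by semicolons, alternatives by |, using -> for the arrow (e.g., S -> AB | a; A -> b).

S -> c | cR | ci; R -> c | ZcS; Z -> ci | ZSi | ZiZ

Nullable set: {R}.
S -> cR: R nullable, giving c | cR.
Drop R -> ε.
Unchanged (no nullable symbols): S -> ci; R -> ZcS; R -> c; Z -> ZSi; Z -> ZiZ; Z -> ci.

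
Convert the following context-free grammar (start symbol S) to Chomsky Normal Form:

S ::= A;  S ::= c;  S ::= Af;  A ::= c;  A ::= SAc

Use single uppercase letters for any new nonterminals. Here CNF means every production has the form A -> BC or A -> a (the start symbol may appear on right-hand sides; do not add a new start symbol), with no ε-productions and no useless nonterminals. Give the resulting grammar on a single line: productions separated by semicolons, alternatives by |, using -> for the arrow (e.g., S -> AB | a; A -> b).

No ε-productions.
After unit-elimination: S -> c | Af | SAc; A -> c | SAc.
TERM: introduce B -> c, C -> f and substitute in every rule of length ≥2.
BIN: A -> SAB becomes A -> SD, D -> AB; S -> SAB becomes S -> SE, E -> AB.

S -> c | AC | SE; A -> c | SD; B -> c; C -> f; D -> AB; E -> AB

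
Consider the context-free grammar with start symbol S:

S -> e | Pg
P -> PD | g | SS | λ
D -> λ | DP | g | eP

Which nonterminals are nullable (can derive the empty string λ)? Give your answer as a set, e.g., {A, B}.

{D, P}

Directly nullable (have an ε-rule): {D, P}.
Not nullable: S — each has a terminal in every rule's right-hand side or depends on a non-nullable symbol.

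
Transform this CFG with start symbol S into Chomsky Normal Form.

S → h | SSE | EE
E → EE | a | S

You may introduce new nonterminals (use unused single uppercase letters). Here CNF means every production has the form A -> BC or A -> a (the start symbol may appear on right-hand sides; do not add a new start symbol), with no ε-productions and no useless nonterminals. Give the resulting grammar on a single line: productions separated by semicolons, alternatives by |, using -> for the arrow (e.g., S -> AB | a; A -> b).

S -> h | EE | SB; A -> SE; B -> SE; E -> a | h | EE | SA

No ε-productions.
After unit-elimination: S -> h | EE | SSE; E -> a | h | EE | SSE.
BIN: E -> SSE becomes E -> SA, A -> SE; S -> SSE becomes S -> SB, B -> SE.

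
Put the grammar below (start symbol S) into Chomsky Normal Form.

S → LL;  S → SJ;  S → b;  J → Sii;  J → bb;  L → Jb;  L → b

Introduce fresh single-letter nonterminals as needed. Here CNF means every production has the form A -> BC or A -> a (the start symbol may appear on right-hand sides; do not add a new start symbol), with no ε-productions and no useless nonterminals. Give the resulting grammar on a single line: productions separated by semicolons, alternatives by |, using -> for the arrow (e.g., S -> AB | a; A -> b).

No ε-productions.
No unit productions to eliminate.
TERM: introduce B -> b, A -> i and substitute in every rule of length ≥2.
BIN: J -> SAA becomes J -> SC, C -> AA.

S -> b | LL | SJ; A -> i; B -> b; C -> AA; J -> BB | SC; L -> b | JB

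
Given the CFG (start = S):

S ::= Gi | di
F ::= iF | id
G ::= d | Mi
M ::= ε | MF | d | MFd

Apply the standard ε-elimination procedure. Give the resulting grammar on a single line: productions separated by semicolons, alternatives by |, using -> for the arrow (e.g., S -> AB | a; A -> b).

Nullable set: {M}.
G -> Mi: M nullable, giving Mi | i.
Drop M -> ε.
M -> MF: M nullable, giving F | MF.
M -> MFd: M nullable, giving Fd | MFd.
Unchanged (no nullable symbols): S -> Gi; S -> di; F -> iF; F -> id; G -> d; M -> d.

S -> Gi | di; F -> iF | id; G -> d | i | Mi; M -> F | d | Fd | MF | MFd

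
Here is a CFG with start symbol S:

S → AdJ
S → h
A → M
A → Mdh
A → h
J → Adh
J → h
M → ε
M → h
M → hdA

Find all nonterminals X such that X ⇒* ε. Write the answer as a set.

Directly nullable (have an ε-rule): {M}.
A is nullable via A -> M (every symbol on the right is already known nullable).
Not nullable: J, S — each has a terminal in every rule's right-hand side or depends on a non-nullable symbol.

{A, M}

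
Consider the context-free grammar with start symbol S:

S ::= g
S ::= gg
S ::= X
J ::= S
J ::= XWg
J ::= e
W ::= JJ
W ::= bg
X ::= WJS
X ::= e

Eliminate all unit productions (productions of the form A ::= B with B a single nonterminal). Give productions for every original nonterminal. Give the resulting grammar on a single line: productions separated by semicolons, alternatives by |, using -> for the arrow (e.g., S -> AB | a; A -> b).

S -> e | g | gg | WJS; J -> e | g | gg | WJS | XWg; W -> JJ | bg; X -> e | WJS

Unit productions: J->S, S->X.
Unit pairs (A ⇒* B via units): (J,S), (J,X), (S,X).
S: inherits non-unit rules of {S, X} → WJS | e | g | gg.
J: inherits non-unit rules of {J, S, X} → WJS | XWg | e | g | gg.
W: inherits non-unit rules of {W} → JJ | bg.
X: inherits non-unit rules of {X} → WJS | e.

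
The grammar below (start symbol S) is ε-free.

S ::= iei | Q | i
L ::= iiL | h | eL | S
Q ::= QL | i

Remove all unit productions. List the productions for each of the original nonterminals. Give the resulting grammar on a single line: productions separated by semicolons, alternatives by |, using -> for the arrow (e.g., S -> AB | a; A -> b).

Unit productions: L->S, S->Q.
Unit pairs (A ⇒* B via units): (L,Q), (L,S), (S,Q).
S: inherits non-unit rules of {Q, S} → QL | i | iei.
L: inherits non-unit rules of {L, Q, S} → QL | eL | h | i | iei | iiL.
Q: inherits non-unit rules of {Q} → QL | i.

S -> i | QL | iei; L -> h | i | QL | eL | iei | iiL; Q -> i | QL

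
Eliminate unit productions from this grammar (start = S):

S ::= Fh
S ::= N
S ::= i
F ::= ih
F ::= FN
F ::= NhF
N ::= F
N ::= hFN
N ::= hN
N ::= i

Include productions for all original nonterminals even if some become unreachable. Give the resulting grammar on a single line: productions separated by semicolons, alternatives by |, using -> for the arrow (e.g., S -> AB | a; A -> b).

Unit productions: N->F, S->N.
Unit pairs (A ⇒* B via units): (N,F), (S,F), (S,N).
S: inherits non-unit rules of {F, N, S} → FN | Fh | NhF | hFN | hN | i | ih.
F: inherits non-unit rules of {F} → FN | NhF | ih.
N: inherits non-unit rules of {F, N} → FN | NhF | hFN | hN | i | ih.

S -> i | FN | Fh | hN | ih | NhF | hFN; F -> FN | ih | NhF; N -> i | FN | hN | ih | NhF | hFN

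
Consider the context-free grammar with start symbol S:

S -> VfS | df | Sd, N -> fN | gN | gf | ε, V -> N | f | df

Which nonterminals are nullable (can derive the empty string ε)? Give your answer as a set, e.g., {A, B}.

{N, V}

Directly nullable (have an ε-rule): {N}.
V is nullable via V -> N (every symbol on the right is already known nullable).
Not nullable: S — each has a terminal in every rule's right-hand side or depends on a non-nullable symbol.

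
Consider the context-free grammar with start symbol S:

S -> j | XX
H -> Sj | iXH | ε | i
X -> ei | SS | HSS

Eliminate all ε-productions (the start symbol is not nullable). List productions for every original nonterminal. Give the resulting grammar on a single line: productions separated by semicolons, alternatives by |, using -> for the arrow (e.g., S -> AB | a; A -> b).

S -> j | XX; H -> i | Sj | iX | iXH; X -> SS | ei | HSS

Nullable set: {H}.
Drop H -> ε.
H -> iXH: H nullable, giving iX | iXH.
X -> HSS: H nullable, giving HSS | SS.
Unchanged (no nullable symbols): S -> XX; S -> j; H -> Sj; H -> i; X -> SS; X -> ei.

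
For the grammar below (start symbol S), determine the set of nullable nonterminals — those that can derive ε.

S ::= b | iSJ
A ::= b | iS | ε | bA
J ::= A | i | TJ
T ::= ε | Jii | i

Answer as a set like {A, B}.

{A, J, T}

Directly nullable (have an ε-rule): {A, T}.
J is nullable via J -> A (every symbol on the right is already known nullable).
Not nullable: S — each has a terminal in every rule's right-hand side or depends on a non-nullable symbol.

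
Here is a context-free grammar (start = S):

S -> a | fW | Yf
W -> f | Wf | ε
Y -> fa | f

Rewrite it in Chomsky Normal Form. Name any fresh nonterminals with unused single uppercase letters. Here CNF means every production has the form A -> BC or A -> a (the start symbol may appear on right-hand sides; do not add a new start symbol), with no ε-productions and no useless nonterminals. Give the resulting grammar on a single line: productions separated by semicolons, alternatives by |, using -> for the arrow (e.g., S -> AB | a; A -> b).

S -> a | f | AW | YA; A -> f; B -> a; W -> f | WA; Y -> f | AB

Nullable: {W}; after ε-elimination: S -> a | f | Yf | fW; W -> f | Wf; Y -> f | fa.
No unit productions to eliminate.
TERM: introduce B -> a, A -> f and substitute in every rule of length ≥2.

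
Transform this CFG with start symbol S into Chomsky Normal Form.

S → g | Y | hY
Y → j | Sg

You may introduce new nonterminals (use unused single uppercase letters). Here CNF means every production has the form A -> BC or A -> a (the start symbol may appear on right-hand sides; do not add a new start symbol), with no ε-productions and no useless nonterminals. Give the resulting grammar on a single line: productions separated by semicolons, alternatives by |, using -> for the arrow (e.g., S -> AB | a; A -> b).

S -> g | j | BY | SA; A -> g; B -> h; Y -> j | SA

No ε-productions.
After unit-elimination: S -> g | j | Sg | hY; Y -> j | Sg.
TERM: introduce A -> g, B -> h and substitute in every rule of length ≥2.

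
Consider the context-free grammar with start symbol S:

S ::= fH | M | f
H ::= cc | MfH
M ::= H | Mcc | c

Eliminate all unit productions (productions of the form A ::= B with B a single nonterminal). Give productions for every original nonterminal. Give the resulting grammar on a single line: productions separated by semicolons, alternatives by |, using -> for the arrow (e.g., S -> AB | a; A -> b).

S -> c | f | cc | fH | Mcc | MfH; H -> cc | MfH; M -> c | cc | Mcc | MfH

Unit productions: M->H, S->M.
Unit pairs (A ⇒* B via units): (M,H), (S,H), (S,M).
S: inherits non-unit rules of {H, M, S} → Mcc | MfH | c | cc | f | fH.
H: inherits non-unit rules of {H} → MfH | cc.
M: inherits non-unit rules of {H, M} → Mcc | MfH | c | cc.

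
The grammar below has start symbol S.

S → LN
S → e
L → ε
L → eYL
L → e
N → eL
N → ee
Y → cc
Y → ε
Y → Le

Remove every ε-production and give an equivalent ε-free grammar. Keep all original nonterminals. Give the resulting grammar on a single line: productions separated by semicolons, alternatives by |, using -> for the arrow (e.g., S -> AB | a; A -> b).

S -> N | e | LN; L -> e | eL | eY | eYL; N -> e | eL | ee; Y -> e | Le | cc

Nullable set: {L, Y}.
S -> LN: L nullable, giving LN | N.
Drop L -> ε.
L -> eYL: Y, L nullable, giving e | eL | eY | eYL.
N -> eL: L nullable, giving e | eL.
Drop Y -> ε.
Y -> Le: L nullable, giving Le | e.
Unchanged (no nullable symbols): S -> e; L -> e; N -> ee; Y -> cc.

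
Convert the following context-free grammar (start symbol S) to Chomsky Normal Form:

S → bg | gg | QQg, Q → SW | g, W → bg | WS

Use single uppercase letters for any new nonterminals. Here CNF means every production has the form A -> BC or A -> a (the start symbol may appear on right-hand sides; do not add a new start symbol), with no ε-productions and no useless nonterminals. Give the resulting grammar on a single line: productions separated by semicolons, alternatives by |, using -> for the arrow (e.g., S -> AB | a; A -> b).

S -> AA | BA | QC; A -> g; B -> b; C -> QA; Q -> g | SW; W -> BA | WS

No ε-productions.
No unit productions to eliminate.
TERM: introduce B -> b, A -> g and substitute in every rule of length ≥2.
BIN: S -> QQA becomes S -> QC, C -> QA.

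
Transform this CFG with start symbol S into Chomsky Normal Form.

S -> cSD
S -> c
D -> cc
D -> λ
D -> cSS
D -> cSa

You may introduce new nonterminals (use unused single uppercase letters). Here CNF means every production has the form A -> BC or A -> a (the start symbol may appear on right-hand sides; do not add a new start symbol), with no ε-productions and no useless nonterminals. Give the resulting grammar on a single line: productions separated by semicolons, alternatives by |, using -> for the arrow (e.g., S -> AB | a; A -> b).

Nullable: {D}; after ε-elimination: S -> c | cS | cSD; D -> cc | cSS | cSa.
No unit productions to eliminate.
TERM: introduce B -> a, A -> c and substitute in every rule of length ≥2.
BIN: D -> ASB becomes D -> AC, C -> SB; D -> ASS becomes D -> AE, E -> SS; S -> ASD becomes S -> AF, F -> SD.

S -> c | AF | AS; A -> c; B -> a; C -> SB; D -> AA | AC | AE; E -> SS; F -> SD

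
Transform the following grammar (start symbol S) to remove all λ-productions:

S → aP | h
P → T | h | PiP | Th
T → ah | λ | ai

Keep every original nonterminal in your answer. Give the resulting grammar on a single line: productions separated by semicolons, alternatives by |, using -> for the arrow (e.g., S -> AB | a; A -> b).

S -> a | h | aP; P -> T | h | i | Pi | Th | iP | PiP; T -> ah | ai

Nullable set: {P, T}.
S -> aP: P nullable, giving a | aP.
P -> PiP: P, P nullable, giving Pi | PiP | i | iP.
P -> T: T nullable, giving T.
P -> Th: T nullable, giving Th | h.
Drop T -> λ.
Unchanged (no nullable symbols): S -> h; P -> h; T -> ah; T -> ai.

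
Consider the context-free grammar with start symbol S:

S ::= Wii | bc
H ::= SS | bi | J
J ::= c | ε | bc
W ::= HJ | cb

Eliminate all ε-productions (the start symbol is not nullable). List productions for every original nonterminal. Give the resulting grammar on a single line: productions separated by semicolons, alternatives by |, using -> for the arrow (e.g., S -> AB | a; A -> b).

S -> bc | ii | Wii; H -> J | SS | bi; J -> c | bc; W -> H | J | HJ | cb

Nullable set: {H, J, W}.
S -> Wii: W nullable, giving Wii | ii.
H -> J: J nullable, giving J.
Drop J -> ε.
W -> HJ: H, J nullable, giving H | HJ | J.
Unchanged (no nullable symbols): S -> bc; H -> SS; H -> bi; J -> bc; J -> c; W -> cb.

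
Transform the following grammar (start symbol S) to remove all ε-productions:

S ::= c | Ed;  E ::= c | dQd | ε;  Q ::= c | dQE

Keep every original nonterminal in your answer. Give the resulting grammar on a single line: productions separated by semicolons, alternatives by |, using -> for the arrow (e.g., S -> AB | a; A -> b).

S -> c | d | Ed; E -> c | dQd; Q -> c | dQ | dQE

Nullable set: {E}.
S -> Ed: E nullable, giving Ed | d.
Drop E -> ε.
Q -> dQE: E nullable, giving dQ | dQE.
Unchanged (no nullable symbols): S -> c; E -> c; E -> dQd; Q -> c.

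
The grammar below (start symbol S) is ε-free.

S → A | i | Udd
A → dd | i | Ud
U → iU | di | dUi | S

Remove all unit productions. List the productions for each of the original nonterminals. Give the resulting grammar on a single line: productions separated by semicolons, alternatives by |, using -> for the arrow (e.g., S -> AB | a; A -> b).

S -> i | Ud | dd | Udd; A -> i | Ud | dd; U -> i | Ud | dd | di | iU | Udd | dUi

Unit productions: S->A, U->S.
Unit pairs (A ⇒* B via units): (S,A), (U,A), (U,S).
S: inherits non-unit rules of {A, S} → Ud | Udd | dd | i.
A: inherits non-unit rules of {A} → Ud | dd | i.
U: inherits non-unit rules of {A, S, U} → Ud | Udd | dUi | dd | di | i | iU.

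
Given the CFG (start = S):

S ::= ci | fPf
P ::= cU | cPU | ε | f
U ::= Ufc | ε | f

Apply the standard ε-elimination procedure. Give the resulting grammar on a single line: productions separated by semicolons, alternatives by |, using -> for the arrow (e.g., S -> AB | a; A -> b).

Nullable set: {P, U}.
S -> fPf: P nullable, giving fPf | ff.
Drop P -> ε.
P -> cPU: P, U nullable, giving c | cP | cPU | cU.
P -> cU: U nullable, giving c | cU.
Drop U -> ε.
U -> Ufc: U nullable, giving Ufc | fc.
Unchanged (no nullable symbols): S -> ci; P -> f; U -> f.

S -> ci | ff | fPf; P -> c | f | cP | cU | cPU; U -> f | fc | Ufc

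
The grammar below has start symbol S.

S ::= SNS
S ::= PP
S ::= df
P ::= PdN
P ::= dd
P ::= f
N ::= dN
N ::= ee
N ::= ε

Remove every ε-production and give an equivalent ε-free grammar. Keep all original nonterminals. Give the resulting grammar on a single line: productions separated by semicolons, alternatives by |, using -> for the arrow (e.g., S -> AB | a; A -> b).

S -> PP | SS | df | SNS; N -> d | dN | ee; P -> f | Pd | dd | PdN

Nullable set: {N}.
S -> SNS: N nullable, giving SNS | SS.
Drop N -> ε.
N -> dN: N nullable, giving d | dN.
P -> PdN: N nullable, giving Pd | PdN.
Unchanged (no nullable symbols): S -> PP; S -> df; N -> ee; P -> dd; P -> f.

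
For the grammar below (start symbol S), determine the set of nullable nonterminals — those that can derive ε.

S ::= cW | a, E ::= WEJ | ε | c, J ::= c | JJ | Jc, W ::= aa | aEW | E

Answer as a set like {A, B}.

Directly nullable (have an ε-rule): {E}.
W is nullable via W -> E (every symbol on the right is already known nullable).
Not nullable: J, S — each has a terminal in every rule's right-hand side or depends on a non-nullable symbol.

{E, W}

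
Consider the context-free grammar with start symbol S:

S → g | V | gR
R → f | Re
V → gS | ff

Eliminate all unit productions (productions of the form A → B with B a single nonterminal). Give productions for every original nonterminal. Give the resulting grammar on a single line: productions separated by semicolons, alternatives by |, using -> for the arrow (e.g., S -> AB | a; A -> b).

S -> g | ff | gR | gS; R -> f | Re; V -> ff | gS

Unit productions: S->V.
Unit pairs (A ⇒* B via units): (S,V).
S: inherits non-unit rules of {S, V} → ff | g | gR | gS.
R: inherits non-unit rules of {R} → Re | f.
V: inherits non-unit rules of {V} → ff | gS.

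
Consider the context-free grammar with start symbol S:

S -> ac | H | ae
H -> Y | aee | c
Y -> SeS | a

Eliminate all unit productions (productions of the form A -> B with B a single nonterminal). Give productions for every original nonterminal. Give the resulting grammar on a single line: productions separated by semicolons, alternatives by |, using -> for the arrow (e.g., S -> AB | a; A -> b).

Unit productions: H->Y, S->H.
Unit pairs (A ⇒* B via units): (H,Y), (S,H), (S,Y).
S: inherits non-unit rules of {H, S, Y} → SeS | a | ac | ae | aee | c.
H: inherits non-unit rules of {H, Y} → SeS | a | aee | c.
Y: inherits non-unit rules of {Y} → SeS | a.

S -> a | c | ac | ae | SeS | aee; H -> a | c | SeS | aee; Y -> a | SeS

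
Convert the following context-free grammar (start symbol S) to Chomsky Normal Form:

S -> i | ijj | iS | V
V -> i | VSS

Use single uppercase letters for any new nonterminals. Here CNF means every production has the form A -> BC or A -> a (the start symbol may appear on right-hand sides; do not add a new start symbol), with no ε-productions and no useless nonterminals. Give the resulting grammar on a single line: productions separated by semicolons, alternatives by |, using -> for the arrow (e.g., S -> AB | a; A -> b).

No ε-productions.
After unit-elimination: S -> i | iS | VSS | ijj; V -> i | VSS.
TERM: introduce A -> i, B -> j and substitute in every rule of length ≥2.
BIN: S -> ABB becomes S -> AC, C -> BB; S -> VSS becomes S -> VD, D -> SS; V -> VSS becomes V -> VE, E -> SS.

S -> i | AC | AS | VD; A -> i; B -> j; C -> BB; D -> SS; E -> SS; V -> i | VE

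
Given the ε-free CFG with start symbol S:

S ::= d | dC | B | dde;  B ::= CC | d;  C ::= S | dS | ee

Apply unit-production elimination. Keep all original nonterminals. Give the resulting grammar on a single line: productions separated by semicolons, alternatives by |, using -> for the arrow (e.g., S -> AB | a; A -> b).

Unit productions: C->S, S->B.
Unit pairs (A ⇒* B via units): (C,B), (C,S), (S,B).
S: inherits non-unit rules of {B, S} → CC | d | dC | dde.
B: inherits non-unit rules of {B} → CC | d.
C: inherits non-unit rules of {B, C, S} → CC | d | dC | dS | dde | ee.

S -> d | CC | dC | dde; B -> d | CC; C -> d | CC | dC | dS | ee | dde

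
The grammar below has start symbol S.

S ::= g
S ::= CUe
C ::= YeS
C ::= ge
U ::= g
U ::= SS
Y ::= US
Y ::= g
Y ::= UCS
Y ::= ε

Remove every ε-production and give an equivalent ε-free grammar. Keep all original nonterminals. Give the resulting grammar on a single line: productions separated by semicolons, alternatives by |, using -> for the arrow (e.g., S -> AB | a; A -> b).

S -> g | CUe; C -> eS | ge | YeS; U -> g | SS; Y -> g | US | UCS

Nullable set: {Y}.
C -> YeS: Y nullable, giving YeS | eS.
Drop Y -> ε.
Unchanged (no nullable symbols): S -> CUe; S -> g; C -> ge; U -> SS; U -> g; Y -> UCS; Y -> US; Y -> g.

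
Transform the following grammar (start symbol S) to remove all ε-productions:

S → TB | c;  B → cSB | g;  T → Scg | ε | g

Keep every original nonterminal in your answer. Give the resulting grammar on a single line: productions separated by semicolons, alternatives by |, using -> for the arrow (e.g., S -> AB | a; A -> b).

Nullable set: {T}.
S -> TB: T nullable, giving B | TB.
Drop T -> ε.
Unchanged (no nullable symbols): S -> c; B -> cSB; B -> g; T -> Scg; T -> g.

S -> B | c | TB; B -> g | cSB; T -> g | Scg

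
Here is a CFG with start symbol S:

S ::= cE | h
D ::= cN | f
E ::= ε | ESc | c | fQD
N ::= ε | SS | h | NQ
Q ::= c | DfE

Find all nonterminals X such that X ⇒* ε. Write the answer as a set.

{E, N}

Directly nullable (have an ε-rule): {E, N}.
Not nullable: D, Q, S — each has a terminal in every rule's right-hand side or depends on a non-nullable symbol.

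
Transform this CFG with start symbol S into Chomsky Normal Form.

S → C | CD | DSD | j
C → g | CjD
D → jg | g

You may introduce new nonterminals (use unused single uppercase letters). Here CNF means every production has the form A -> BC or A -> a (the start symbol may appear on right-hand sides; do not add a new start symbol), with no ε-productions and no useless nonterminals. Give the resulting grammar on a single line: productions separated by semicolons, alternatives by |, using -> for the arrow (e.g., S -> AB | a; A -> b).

No ε-productions.
After unit-elimination: S -> g | j | CD | CjD | DSD; C -> g | CjD; D -> g | jg.
TERM: introduce B -> g, A -> j and substitute in every rule of length ≥2.
BIN: C -> CAD becomes C -> CE, E -> AD; S -> CAD becomes S -> CF, F -> AD; S -> DSD becomes S -> DG, G -> SD.

S -> g | j | CD | CF | DG; A -> j; B -> g; C -> g | CE; D -> g | AB; E -> AD; F -> AD; G -> SD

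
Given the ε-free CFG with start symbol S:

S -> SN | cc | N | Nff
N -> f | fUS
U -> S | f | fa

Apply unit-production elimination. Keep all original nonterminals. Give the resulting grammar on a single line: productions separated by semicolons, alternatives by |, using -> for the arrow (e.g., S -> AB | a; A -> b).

Unit productions: S->N, U->S.
Unit pairs (A ⇒* B via units): (S,N), (U,N), (U,S).
S: inherits non-unit rules of {N, S} → Nff | SN | cc | f | fUS.
N: inherits non-unit rules of {N} → f | fUS.
U: inherits non-unit rules of {N, S, U} → Nff | SN | cc | f | fUS | fa.

S -> f | SN | cc | Nff | fUS; N -> f | fUS; U -> f | SN | cc | fa | Nff | fUS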